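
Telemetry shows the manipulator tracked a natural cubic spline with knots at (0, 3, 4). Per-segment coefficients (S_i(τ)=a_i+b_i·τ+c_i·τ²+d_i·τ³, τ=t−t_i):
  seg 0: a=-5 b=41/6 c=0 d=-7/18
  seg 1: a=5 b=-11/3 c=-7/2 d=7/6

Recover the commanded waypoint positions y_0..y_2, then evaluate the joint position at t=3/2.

y_0=-5 y_1=5 y_2=-1
S(3/2) = 63/16

y_0 = S_0(0) = a_0 = -5
y_1 = S_1(0) = a_1 = 5
y_2 = S_1(1) = -1
t_q=3/2 is in segment 0 (τ=3/2); S_0(τ)=63/16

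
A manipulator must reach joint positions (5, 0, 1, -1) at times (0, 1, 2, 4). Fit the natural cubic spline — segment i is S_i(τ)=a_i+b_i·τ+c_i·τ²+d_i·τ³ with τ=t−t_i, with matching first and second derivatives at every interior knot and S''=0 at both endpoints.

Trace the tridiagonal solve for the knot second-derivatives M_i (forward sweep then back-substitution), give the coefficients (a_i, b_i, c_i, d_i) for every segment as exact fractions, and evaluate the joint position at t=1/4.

  seg 0: a=5 b=-153/23 c=0 d=38/23
  seg 1: a=0 b=-39/23 c=114/23 d=-52/23
  seg 2: a=1 b=33/23 c=-42/23 d=7/23
S(1/4) = 2475/736

Δ: Δ0=-5, Δ1=1, Δ2=-1
row 1: diag=4, rhs=36; c'=1/4, d'=9
row 2: denom=6−1·1/4=23/4; d'=(-12−1·9)/(23/4)=-84/23
back: M2=-84/23
back: M1=9−1/4·-84/23=228/23
M: M0=0, M1=228/23, M2=-84/23, M3=0
seg 0: a=5, c=M0/2=0, d=(M1−M0)/(6·1)=38/23, b=Δ0−h0·(2M0+M1)/6=-153/23
seg 1: a=0, c=M1/2=114/23, d=(M2−M1)/(6·1)=-52/23, b=Δ1−h1·(2M1+M2)/6=-39/23
seg 2: a=1, c=M2/2=-42/23, d=(M3−M2)/(6·2)=7/23, b=Δ2−h2·(2M2+M3)/6=33/23
t_q=1/4 → seg 0, τ=1/4; S=5+-153/23·τ+0·τ²+38/23·τ³=2475/736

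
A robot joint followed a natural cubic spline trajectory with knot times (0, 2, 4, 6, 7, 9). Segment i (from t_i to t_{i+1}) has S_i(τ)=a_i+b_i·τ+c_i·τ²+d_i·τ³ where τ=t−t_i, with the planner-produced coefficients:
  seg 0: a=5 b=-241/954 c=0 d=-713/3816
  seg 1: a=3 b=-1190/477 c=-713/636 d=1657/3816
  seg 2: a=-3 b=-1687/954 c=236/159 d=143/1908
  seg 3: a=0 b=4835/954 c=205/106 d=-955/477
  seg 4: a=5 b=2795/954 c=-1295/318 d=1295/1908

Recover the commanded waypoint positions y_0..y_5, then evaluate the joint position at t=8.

y_0 = S_0(0) = a_0 = 5
y_1 = S_1(0) = a_1 = 3
y_2 = S_2(0) = a_2 = -3
y_3 = S_3(0) = a_3 = 0
y_4 = S_4(0) = a_4 = 5
y_5 = S_4(2) = 0
t_q=8 is in segment 4 (τ=1); S_4(τ)=2885/636

y_0=5 y_1=3 y_2=-3 y_3=0 y_4=5 y_5=0
S(8) = 2885/636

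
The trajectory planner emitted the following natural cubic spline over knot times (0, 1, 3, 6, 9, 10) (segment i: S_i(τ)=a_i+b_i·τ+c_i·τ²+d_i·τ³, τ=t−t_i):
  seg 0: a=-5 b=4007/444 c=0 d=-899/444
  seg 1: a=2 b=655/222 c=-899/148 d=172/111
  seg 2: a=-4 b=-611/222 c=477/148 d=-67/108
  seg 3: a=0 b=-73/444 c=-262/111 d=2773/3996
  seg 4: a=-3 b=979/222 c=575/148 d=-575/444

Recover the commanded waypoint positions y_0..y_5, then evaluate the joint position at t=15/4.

y_0 = S_0(0) = a_0 = -5
y_1 = S_1(0) = a_1 = 2
y_2 = S_2(0) = a_2 = -4
y_3 = S_3(0) = a_3 = 0
y_4 = S_4(0) = a_4 = -3
y_5 = S_4(1) = 4
t_q=15/4 is in segment 2 (τ=3/4); S_2(τ)=-42747/9472

y_0=-5 y_1=2 y_2=-4 y_3=0 y_4=-3 y_5=4
S(15/4) = -42747/9472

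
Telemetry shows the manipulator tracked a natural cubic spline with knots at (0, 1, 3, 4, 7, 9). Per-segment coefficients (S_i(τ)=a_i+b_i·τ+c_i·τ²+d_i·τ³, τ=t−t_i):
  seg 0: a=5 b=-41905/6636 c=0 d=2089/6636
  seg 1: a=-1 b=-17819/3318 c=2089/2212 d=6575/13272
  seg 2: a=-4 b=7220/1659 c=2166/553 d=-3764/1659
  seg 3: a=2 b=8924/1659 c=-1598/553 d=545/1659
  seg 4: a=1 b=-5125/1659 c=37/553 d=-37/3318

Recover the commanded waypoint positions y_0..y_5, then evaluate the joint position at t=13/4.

y_0=5 y_1=-1 y_2=-4 y_3=2 y_4=1 y_5=-5
S(13/4) = -23913/8848

y_0 = S_0(0) = a_0 = 5
y_1 = S_1(0) = a_1 = -1
y_2 = S_2(0) = a_2 = -4
y_3 = S_3(0) = a_3 = 2
y_4 = S_4(0) = a_4 = 1
y_5 = S_4(2) = -5
t_q=13/4 is in segment 2 (τ=1/4); S_2(τ)=-23913/8848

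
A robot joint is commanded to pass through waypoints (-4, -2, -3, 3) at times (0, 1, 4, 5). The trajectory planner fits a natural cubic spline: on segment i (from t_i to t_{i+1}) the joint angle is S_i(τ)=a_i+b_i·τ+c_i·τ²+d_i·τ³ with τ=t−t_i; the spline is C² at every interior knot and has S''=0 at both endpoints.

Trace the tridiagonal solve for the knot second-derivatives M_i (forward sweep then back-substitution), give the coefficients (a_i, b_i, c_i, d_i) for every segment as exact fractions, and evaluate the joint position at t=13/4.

  seg 0: a=-4 b=443/165 c=0 d=-113/165
  seg 1: a=-2 b=104/165 c=-113/55 d=26/45
  seg 2: a=-3 b=644/165 c=173/55 d=-173/165
S(13/4) = -7747/1760

Δ: Δ0=2, Δ1=-1/3, Δ2=6
row 1: diag=8, rhs=-14; c'=3/8, d'=-7/4
row 2: denom=8−3·3/8=55/8; d'=(38−3·-7/4)/(55/8)=346/55
back: M2=346/55
back: M1=-7/4−3/8·346/55=-226/55
M: M0=0, M1=-226/55, M2=346/55, M3=0
seg 0: a=-4, c=M0/2=0, d=(M1−M0)/(6·1)=-113/165, b=Δ0−h0·(2M0+M1)/6=443/165
seg 1: a=-2, c=M1/2=-113/55, d=(M2−M1)/(6·3)=26/45, b=Δ1−h1·(2M1+M2)/6=104/165
seg 2: a=-3, c=M2/2=173/55, d=(M3−M2)/(6·1)=-173/165, b=Δ2−h2·(2M2+M3)/6=644/165
t_q=13/4 → seg 1, τ=9/4; S=-2+104/165·τ+-113/55·τ²+26/45·τ³=-7747/1760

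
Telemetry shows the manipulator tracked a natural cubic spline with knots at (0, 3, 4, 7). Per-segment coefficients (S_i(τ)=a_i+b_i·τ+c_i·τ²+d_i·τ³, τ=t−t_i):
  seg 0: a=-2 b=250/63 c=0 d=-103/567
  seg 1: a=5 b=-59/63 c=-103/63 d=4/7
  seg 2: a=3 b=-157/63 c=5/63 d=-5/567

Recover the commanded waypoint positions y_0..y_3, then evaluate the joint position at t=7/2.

y_0 = S_0(0) = a_0 = -2
y_1 = S_1(0) = a_1 = 5
y_2 = S_2(0) = a_2 = 3
y_3 = S_2(3) = -4
t_q=7/2 is in segment 1 (τ=1/2); S_1(τ)=151/36

y_0=-2 y_1=5 y_2=3 y_3=-4
S(7/2) = 151/36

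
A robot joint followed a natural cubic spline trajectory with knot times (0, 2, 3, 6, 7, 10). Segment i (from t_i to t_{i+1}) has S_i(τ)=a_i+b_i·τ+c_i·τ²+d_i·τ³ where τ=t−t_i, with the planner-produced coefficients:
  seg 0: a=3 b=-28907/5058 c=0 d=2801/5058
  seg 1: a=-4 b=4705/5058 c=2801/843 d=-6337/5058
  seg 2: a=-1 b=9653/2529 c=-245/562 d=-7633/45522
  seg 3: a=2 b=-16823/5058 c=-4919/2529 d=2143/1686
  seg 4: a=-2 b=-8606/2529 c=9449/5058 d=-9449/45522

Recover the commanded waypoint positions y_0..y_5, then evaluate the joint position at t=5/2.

y_0=3 y_1=-4 y_2=-1 y_3=2 y_4=-2 y_5=-1
S(5/2) = -38587/13488

y_0 = S_0(0) = a_0 = 3
y_1 = S_1(0) = a_1 = -4
y_2 = S_2(0) = a_2 = -1
y_3 = S_3(0) = a_3 = 2
y_4 = S_4(0) = a_4 = -2
y_5 = S_4(3) = -1
t_q=5/2 is in segment 1 (τ=1/2); S_1(τ)=-38587/13488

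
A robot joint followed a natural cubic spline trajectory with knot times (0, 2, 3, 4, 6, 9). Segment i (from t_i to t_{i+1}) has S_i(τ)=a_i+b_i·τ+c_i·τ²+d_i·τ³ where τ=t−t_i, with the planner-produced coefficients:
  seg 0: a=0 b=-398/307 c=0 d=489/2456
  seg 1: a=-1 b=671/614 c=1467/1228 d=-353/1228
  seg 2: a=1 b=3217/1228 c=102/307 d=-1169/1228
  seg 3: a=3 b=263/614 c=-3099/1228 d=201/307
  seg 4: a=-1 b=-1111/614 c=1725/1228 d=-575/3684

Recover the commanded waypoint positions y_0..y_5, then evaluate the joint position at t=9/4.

y_0=0 y_1=-1 y_2=1 y_3=3 y_4=-1 y_5=2
S(9/4) = -51605/78592

y_0 = S_0(0) = a_0 = 0
y_1 = S_1(0) = a_1 = -1
y_2 = S_2(0) = a_2 = 1
y_3 = S_3(0) = a_3 = 3
y_4 = S_4(0) = a_4 = -1
y_5 = S_4(3) = 2
t_q=9/4 is in segment 1 (τ=1/4); S_1(τ)=-51605/78592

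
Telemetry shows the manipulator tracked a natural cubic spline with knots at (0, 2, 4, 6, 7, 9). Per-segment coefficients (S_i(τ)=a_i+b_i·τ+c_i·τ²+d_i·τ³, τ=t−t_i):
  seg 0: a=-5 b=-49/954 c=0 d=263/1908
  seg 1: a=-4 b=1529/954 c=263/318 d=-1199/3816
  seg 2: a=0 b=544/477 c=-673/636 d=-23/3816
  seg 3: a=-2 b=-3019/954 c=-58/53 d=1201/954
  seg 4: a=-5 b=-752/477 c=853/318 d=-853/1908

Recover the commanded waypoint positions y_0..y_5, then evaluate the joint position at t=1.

y_0 = S_0(0) = a_0 = -5
y_1 = S_1(0) = a_1 = -4
y_2 = S_2(0) = a_2 = 0
y_3 = S_3(0) = a_3 = -2
y_4 = S_4(0) = a_4 = -5
y_5 = S_4(2) = -1
t_q=1 is in segment 0 (τ=1); S_0(τ)=-3125/636

y_0=-5 y_1=-4 y_2=0 y_3=-2 y_4=-5 y_5=-1
S(1) = -3125/636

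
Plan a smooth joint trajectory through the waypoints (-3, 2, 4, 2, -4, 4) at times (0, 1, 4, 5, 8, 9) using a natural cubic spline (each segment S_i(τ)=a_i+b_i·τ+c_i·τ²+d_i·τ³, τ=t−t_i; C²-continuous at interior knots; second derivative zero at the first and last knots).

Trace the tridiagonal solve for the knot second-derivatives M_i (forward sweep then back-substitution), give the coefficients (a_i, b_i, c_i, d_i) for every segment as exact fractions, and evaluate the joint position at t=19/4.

Δ: Δ0=5, Δ1=2/3, Δ2=-2, Δ3=-2, Δ4=8
row 1: diag=8, rhs=-26; c'=3/8, d'=-13/4
row 2: denom=8−3·3/8=55/8; d'=(-16−3·-13/4)/(55/8)=-10/11
row 3: denom=8−1·8/55=432/55; d'=(0−1·-10/11)/(432/55)=25/216
row 4: denom=8−3·55/144=329/48; d'=(60−3·25/216)/(329/48)=8590/987
back: M4=8590/987
back: M3=25/216−55/144·8590/987=-9500/2961
back: M2=-10/11−8/55·-9500/2961=-1310/2961
back: M1=-13/4−3/8·-1310/2961=-3044/987
M: M0=0, M1=-3044/987, M2=-1310/2961, M3=-9500/2961, M4=8590/987, M5=0
seg 0: a=-3, c=M0/2=0, d=(M1−M0)/(6·1)=-1522/2961, b=Δ0−h0·(2M0+M1)/6=16327/2961
seg 1: a=2, c=M1/2=-1522/987, d=(M2−M1)/(6·3)=3911/26649, b=Δ1−h1·(2M1+M2)/6=11761/2961
seg 2: a=4, c=M2/2=-655/2961, d=(M3−M2)/(6·1)=-65/141, b=Δ2−h2·(2M2+M3)/6=-3902/2961
seg 3: a=2, c=M3/2=-4750/2961, d=(M4−M3)/(6·3)=17635/26649, b=Δ3−h3·(2M3+M4)/6=-9307/2961
seg 4: a=-4, c=M4/2=4295/987, d=(M5−M4)/(6·1)=-4295/2961, b=Δ4−h4·(2M4+M5)/6=15098/2961
t_q=19/4 → seg 2, τ=3/4; S=4+-3902/2961·τ+-655/2961·τ²+-65/141·τ³=170095/63168

  seg 0: a=-3 b=16327/2961 c=0 d=-1522/2961
  seg 1: a=2 b=11761/2961 c=-1522/987 d=3911/26649
  seg 2: a=4 b=-3902/2961 c=-655/2961 d=-65/141
  seg 3: a=2 b=-9307/2961 c=-4750/2961 d=17635/26649
  seg 4: a=-4 b=15098/2961 c=4295/987 d=-4295/2961
S(19/4) = 170095/63168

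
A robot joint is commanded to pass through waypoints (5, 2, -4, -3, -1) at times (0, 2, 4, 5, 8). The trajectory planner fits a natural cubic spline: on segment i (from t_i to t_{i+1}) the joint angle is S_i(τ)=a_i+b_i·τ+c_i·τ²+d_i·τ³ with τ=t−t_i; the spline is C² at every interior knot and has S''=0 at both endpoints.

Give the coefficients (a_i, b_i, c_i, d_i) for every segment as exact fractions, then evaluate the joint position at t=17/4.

Δ: Δ0=-3/2, Δ1=-3, Δ2=1, Δ3=2/3
row 1: diag=8, rhs=-9; c'=1/4, d'=-9/8
row 2: denom=6−2·1/4=11/2; d'=(24−2·-9/8)/(11/2)=105/22
row 3: denom=8−1·2/11=86/11; d'=(-2−1·105/22)/(86/11)=-149/172
back: M3=-149/172
back: M2=105/22−2/11·-149/172=212/43
back: M1=-9/8−1/4·212/43=-811/344
M: M0=0, M1=-811/344, M2=212/43, M3=-149/172, M4=0
seg 0: a=5, c=M0/2=0, d=(M1−M0)/(6·2)=-811/4128, b=Δ0−h0·(2M0+M1)/6=-737/1032
seg 1: a=2, c=M1/2=-811/688, d=(M2−M1)/(6·2)=2507/4128, b=Δ1−h1·(2M1+M2)/6=-1585/516
seg 2: a=-4, c=M2/2=106/43, d=(M3−M2)/(6·1)=-997/1032, b=Δ2−h2·(2M2+M3)/6=-515/1032
seg 3: a=-3, c=M3/2=-149/344, d=(M4−M3)/(6·3)=149/3096, b=Δ3−h3·(2M3+M4)/6=791/516
t_q=17/4 → seg 2, τ=1/4; S=-4+-515/1032·τ+106/43·τ²+-997/1032·τ³=-87751/22016

  seg 0: a=5 b=-737/1032 c=0 d=-811/4128
  seg 1: a=2 b=-1585/516 c=-811/688 d=2507/4128
  seg 2: a=-4 b=-515/1032 c=106/43 d=-997/1032
  seg 3: a=-3 b=791/516 c=-149/344 d=149/3096
S(17/4) = -87751/22016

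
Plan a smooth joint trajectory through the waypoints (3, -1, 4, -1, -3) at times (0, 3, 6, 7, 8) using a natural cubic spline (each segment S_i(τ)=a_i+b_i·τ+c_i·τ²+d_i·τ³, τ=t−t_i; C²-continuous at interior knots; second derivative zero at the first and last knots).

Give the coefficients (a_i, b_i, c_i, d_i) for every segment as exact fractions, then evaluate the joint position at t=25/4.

Δ: Δ0=-4/3, Δ1=5/3, Δ2=-5, Δ3=-2
row 1: diag=12, rhs=18; c'=1/4, d'=3/2
row 2: denom=8−3·1/4=29/4; d'=(-40−3·3/2)/(29/4)=-178/29
row 3: denom=4−1·4/29=112/29; d'=(18−1·-178/29)/(112/29)=25/4
back: M3=25/4
back: M2=-178/29−4/29·25/4=-7
back: M1=3/2−1/4·-7=13/4
M: M0=0, M1=13/4, M2=-7, M3=25/4, M4=0
seg 0: a=3, c=M0/2=0, d=(M1−M0)/(6·3)=13/72, b=Δ0−h0·(2M0+M1)/6=-71/24
seg 1: a=-1, c=M1/2=13/8, d=(M2−M1)/(6·3)=-41/72, b=Δ1−h1·(2M1+M2)/6=23/12
seg 2: a=4, c=M2/2=-7/2, d=(M3−M2)/(6·1)=53/24, b=Δ2−h2·(2M2+M3)/6=-89/24
seg 3: a=-1, c=M3/2=25/8, d=(M4−M3)/(6·1)=-25/24, b=Δ3−h3·(2M3+M4)/6=-49/12
t_q=25/4 → seg 2, τ=1/4; S=4+-89/24·τ+-7/2·τ²+53/24·τ³=1479/512

  seg 0: a=3 b=-71/24 c=0 d=13/72
  seg 1: a=-1 b=23/12 c=13/8 d=-41/72
  seg 2: a=4 b=-89/24 c=-7/2 d=53/24
  seg 3: a=-1 b=-49/12 c=25/8 d=-25/24
S(25/4) = 1479/512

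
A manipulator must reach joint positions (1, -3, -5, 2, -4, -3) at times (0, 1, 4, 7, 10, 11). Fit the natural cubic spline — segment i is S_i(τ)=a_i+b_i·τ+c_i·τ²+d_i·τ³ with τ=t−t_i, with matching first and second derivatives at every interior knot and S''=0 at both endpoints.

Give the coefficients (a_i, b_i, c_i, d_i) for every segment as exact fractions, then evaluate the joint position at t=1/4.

  seg 0: a=1 b=-10012/2331 c=0 d=688/2331
  seg 1: a=-3 b=-7948/2331 c=688/777 d=202/20979
  seg 2: a=-5 b=5042/2331 c=2266/2331 d=-173/567
  seg 3: a=2 b=-565/2331 c=-4135/2331 d=8308/20979
  seg 4: a=-4 b=-451/2331 c=1391/777 d=-1391/2331
S(1/4) = -215/3108

Δ: Δ0=-4, Δ1=-2/3, Δ2=7/3, Δ3=-2, Δ4=1
row 1: diag=8, rhs=20; c'=3/8, d'=5/2
row 2: denom=12−3·3/8=87/8; d'=(18−3·5/2)/(87/8)=28/29
row 3: denom=12−3·8/29=324/29; d'=(-26−3·28/29)/(324/29)=-419/162
row 4: denom=8−3·29/108=259/36; d'=(18−3·-419/162)/(259/36)=2782/777
back: M4=2782/777
back: M3=-419/162−29/108·2782/777=-8270/2331
back: M2=28/29−8/29·-8270/2331=4532/2331
back: M1=5/2−3/8·4532/2331=1376/777
M: M0=0, M1=1376/777, M2=4532/2331, M3=-8270/2331, M4=2782/777, M5=0
seg 0: a=1, c=M0/2=0, d=(M1−M0)/(6·1)=688/2331, b=Δ0−h0·(2M0+M1)/6=-10012/2331
seg 1: a=-3, c=M1/2=688/777, d=(M2−M1)/(6·3)=202/20979, b=Δ1−h1·(2M1+M2)/6=-7948/2331
seg 2: a=-5, c=M2/2=2266/2331, d=(M3−M2)/(6·3)=-173/567, b=Δ2−h2·(2M2+M3)/6=5042/2331
seg 3: a=2, c=M3/2=-4135/2331, d=(M4−M3)/(6·3)=8308/20979, b=Δ3−h3·(2M3+M4)/6=-565/2331
seg 4: a=-4, c=M4/2=1391/777, d=(M5−M4)/(6·1)=-1391/2331, b=Δ4−h4·(2M4+M5)/6=-451/2331
t_q=1/4 → seg 0, τ=1/4; S=1+-10012/2331·τ+0·τ²+688/2331·τ³=-215/3108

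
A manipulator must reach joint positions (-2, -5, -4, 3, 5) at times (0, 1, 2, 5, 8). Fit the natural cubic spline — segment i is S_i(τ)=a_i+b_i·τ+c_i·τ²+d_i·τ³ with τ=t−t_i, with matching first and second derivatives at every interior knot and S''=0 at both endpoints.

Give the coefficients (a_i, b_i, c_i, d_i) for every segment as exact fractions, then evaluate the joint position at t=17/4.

  seg 0: a=-2 b=-445/112 c=0 d=109/112
  seg 1: a=-5 b=-59/56 c=327/112 d=-97/112
  seg 2: a=-4 b=35/16 c=9/28 d=-275/3024
  seg 3: a=3 b=93/56 c=-167/336 d=167/3024
S(17/4) = 10847/7168

Δ: Δ0=-3, Δ1=1, Δ2=7/3, Δ3=2/3
row 1: diag=4, rhs=24; c'=1/4, d'=6
row 2: denom=8−1·1/4=31/4; d'=(8−1·6)/(31/4)=8/31
row 3: denom=12−3·12/31=336/31; d'=(-10−3·8/31)/(336/31)=-167/168
back: M3=-167/168
back: M2=8/31−12/31·-167/168=9/14
back: M1=6−1/4·9/14=327/56
M: M0=0, M1=327/56, M2=9/14, M3=-167/168, M4=0
seg 0: a=-2, c=M0/2=0, d=(M1−M0)/(6·1)=109/112, b=Δ0−h0·(2M0+M1)/6=-445/112
seg 1: a=-5, c=M1/2=327/112, d=(M2−M1)/(6·1)=-97/112, b=Δ1−h1·(2M1+M2)/6=-59/56
seg 2: a=-4, c=M2/2=9/28, d=(M3−M2)/(6·3)=-275/3024, b=Δ2−h2·(2M2+M3)/6=35/16
seg 3: a=3, c=M3/2=-167/336, d=(M4−M3)/(6·3)=167/3024, b=Δ3−h3·(2M3+M4)/6=93/56
t_q=17/4 → seg 2, τ=9/4; S=-4+35/16·τ+9/28·τ²+-275/3024·τ³=10847/7168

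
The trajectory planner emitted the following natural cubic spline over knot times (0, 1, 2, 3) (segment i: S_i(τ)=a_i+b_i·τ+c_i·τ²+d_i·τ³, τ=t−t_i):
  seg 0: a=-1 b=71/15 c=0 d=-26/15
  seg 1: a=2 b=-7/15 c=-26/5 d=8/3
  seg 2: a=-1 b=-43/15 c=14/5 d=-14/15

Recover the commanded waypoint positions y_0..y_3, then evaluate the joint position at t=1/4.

y_0=-1 y_1=2 y_2=-1 y_3=-2
S(1/4) = 5/32

y_0 = S_0(0) = a_0 = -1
y_1 = S_1(0) = a_1 = 2
y_2 = S_2(0) = a_2 = -1
y_3 = S_2(1) = -2
t_q=1/4 is in segment 0 (τ=1/4); S_0(τ)=5/32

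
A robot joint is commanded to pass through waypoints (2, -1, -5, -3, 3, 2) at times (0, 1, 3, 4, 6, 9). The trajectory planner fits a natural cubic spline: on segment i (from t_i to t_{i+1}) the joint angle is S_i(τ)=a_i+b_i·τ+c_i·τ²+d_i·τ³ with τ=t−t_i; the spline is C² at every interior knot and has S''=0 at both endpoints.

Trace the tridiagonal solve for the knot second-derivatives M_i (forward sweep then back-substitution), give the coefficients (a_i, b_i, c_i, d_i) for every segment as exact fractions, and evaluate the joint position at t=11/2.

Δ: Δ0=-3, Δ1=-2, Δ2=2, Δ3=3, Δ4=-1/3
row 1: diag=6, rhs=6; c'=1/3, d'=1
row 2: denom=6−2·1/3=16/3; d'=(24−2·1)/(16/3)=33/8
row 3: denom=6−1·3/16=93/16; d'=(6−1·33/8)/(93/16)=10/31
row 4: denom=10−2·32/93=866/93; d'=(-20−2·10/31)/(866/93)=-960/433
back: M4=-960/433
back: M3=10/31−32/93·-960/433=470/433
back: M2=33/8−3/16·470/433=1698/433
back: M1=1−1/3·1698/433=-133/433
M: M0=0, M1=-133/433, M2=1698/433, M3=470/433, M4=-960/433, M5=0
seg 0: a=2, c=M0/2=0, d=(M1−M0)/(6·1)=-133/2598, b=Δ0−h0·(2M0+M1)/6=-7661/2598
seg 1: a=-1, c=M1/2=-133/866, d=(M2−M1)/(6·2)=1831/5196, b=Δ1−h1·(2M1+M2)/6=-4030/1299
seg 2: a=-5, c=M2/2=849/433, d=(M3−M2)/(6·1)=-614/1299, b=Δ2−h2·(2M2+M3)/6=665/1299
seg 3: a=-3, c=M3/2=235/433, d=(M4−M3)/(6·2)=-715/2598, b=Δ3−h3·(2M3+M4)/6=3917/1299
seg 4: a=3, c=M4/2=-480/433, d=(M5−M4)/(6·3)=160/1299, b=Δ4−h4·(2M4+M5)/6=2447/1299
t_q=11/2 → seg 3, τ=3/2; S=-3+3917/1299·τ+235/433·τ²+-715/2598·τ³=12577/6928

  seg 0: a=2 b=-7661/2598 c=0 d=-133/2598
  seg 1: a=-1 b=-4030/1299 c=-133/866 d=1831/5196
  seg 2: a=-5 b=665/1299 c=849/433 d=-614/1299
  seg 3: a=-3 b=3917/1299 c=235/433 d=-715/2598
  seg 4: a=3 b=2447/1299 c=-480/433 d=160/1299
S(11/2) = 12577/6928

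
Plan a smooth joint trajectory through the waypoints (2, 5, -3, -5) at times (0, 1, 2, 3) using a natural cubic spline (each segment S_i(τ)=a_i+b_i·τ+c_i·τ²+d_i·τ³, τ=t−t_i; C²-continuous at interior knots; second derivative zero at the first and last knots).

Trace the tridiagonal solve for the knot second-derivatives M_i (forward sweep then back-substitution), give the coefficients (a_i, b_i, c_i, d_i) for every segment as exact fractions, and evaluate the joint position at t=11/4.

  seg 0: a=2 b=19/3 c=0 d=-10/3
  seg 1: a=5 b=-11/3 c=-10 d=17/3
  seg 2: a=-3 b=-20/3 c=7 d=-7/3
S(11/4) = -323/64

Δ: Δ0=3, Δ1=-8, Δ2=-2
row 1: diag=4, rhs=-66; c'=1/4, d'=-33/2
row 2: denom=4−1·1/4=15/4; d'=(36−1·-33/2)/(15/4)=14
back: M2=14
back: M1=-33/2−1/4·14=-20
M: M0=0, M1=-20, M2=14, M3=0
seg 0: a=2, c=M0/2=0, d=(M1−M0)/(6·1)=-10/3, b=Δ0−h0·(2M0+M1)/6=19/3
seg 1: a=5, c=M1/2=-10, d=(M2−M1)/(6·1)=17/3, b=Δ1−h1·(2M1+M2)/6=-11/3
seg 2: a=-3, c=M2/2=7, d=(M3−M2)/(6·1)=-7/3, b=Δ2−h2·(2M2+M3)/6=-20/3
t_q=11/4 → seg 2, τ=3/4; S=-3+-20/3·τ+7·τ²+-7/3·τ³=-323/64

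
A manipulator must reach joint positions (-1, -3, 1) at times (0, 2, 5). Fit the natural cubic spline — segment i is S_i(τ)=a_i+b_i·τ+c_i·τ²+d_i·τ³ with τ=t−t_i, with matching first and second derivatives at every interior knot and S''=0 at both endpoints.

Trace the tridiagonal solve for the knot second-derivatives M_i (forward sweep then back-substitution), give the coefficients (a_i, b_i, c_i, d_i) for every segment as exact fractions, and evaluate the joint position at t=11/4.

Δ: Δ0=-1, Δ1=4/3
row 1: diag=10, rhs=14; c'=3/10, d'=7/5
back: M1=7/5
M: M0=0, M1=7/5, M2=0
seg 0: a=-1, c=M0/2=0, d=(M1−M0)/(6·2)=7/60, b=Δ0−h0·(2M0+M1)/6=-22/15
seg 1: a=-3, c=M1/2=7/10, d=(M2−M1)/(6·3)=-7/90, b=Δ1−h1·(2M1+M2)/6=-1/15
t_q=11/4 → seg 1, τ=3/4; S=-3+-1/15·τ+7/10·τ²+-7/90·τ³=-1721/640

  seg 0: a=-1 b=-22/15 c=0 d=7/60
  seg 1: a=-3 b=-1/15 c=7/10 d=-7/90
S(11/4) = -1721/640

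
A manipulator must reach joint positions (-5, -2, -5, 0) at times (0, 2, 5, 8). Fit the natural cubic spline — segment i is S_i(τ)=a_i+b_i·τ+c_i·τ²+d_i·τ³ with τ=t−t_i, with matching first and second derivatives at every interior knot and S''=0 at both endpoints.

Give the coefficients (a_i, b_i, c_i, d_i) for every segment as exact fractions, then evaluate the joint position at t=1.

  seg 0: a=-5 b=485/222 c=0 d=-19/111
  seg 1: a=-2 b=29/222 c=-38/37 d=433/1998
  seg 2: a=-5 b=-20/111 c=205/222 d=-205/1998
S(1) = -221/74

Δ: Δ0=3/2, Δ1=-1, Δ2=5/3
row 1: diag=10, rhs=-15; c'=3/10, d'=-3/2
row 2: denom=12−3·3/10=111/10; d'=(16−3·-3/2)/(111/10)=205/111
back: M2=205/111
back: M1=-3/2−3/10·205/111=-76/37
M: M0=0, M1=-76/37, M2=205/111, M3=0
seg 0: a=-5, c=M0/2=0, d=(M1−M0)/(6·2)=-19/111, b=Δ0−h0·(2M0+M1)/6=485/222
seg 1: a=-2, c=M1/2=-38/37, d=(M2−M1)/(6·3)=433/1998, b=Δ1−h1·(2M1+M2)/6=29/222
seg 2: a=-5, c=M2/2=205/222, d=(M3−M2)/(6·3)=-205/1998, b=Δ2−h2·(2M2+M3)/6=-20/111
t_q=1 → seg 0, τ=1; S=-5+485/222·τ+0·τ²+-19/111·τ³=-221/74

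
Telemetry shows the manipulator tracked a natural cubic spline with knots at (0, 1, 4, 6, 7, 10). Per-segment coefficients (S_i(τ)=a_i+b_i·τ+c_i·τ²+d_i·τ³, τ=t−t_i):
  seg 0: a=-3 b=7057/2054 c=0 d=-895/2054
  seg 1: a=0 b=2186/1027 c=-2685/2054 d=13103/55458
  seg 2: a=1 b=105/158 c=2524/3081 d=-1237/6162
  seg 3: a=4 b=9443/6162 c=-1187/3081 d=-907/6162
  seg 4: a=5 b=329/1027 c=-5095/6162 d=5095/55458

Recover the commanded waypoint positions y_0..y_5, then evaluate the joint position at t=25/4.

y_0 = S_0(0) = a_0 = -3
y_1 = S_1(0) = a_1 = 0
y_2 = S_2(0) = a_2 = 1
y_3 = S_3(0) = a_3 = 4
y_4 = S_4(0) = a_4 = 5
y_5 = S_4(3) = 1
t_q=25/4 is in segment 3 (τ=1/4); S_3(τ)=572719/131456

y_0=-3 y_1=0 y_2=1 y_3=4 y_4=5 y_5=1
S(25/4) = 572719/131456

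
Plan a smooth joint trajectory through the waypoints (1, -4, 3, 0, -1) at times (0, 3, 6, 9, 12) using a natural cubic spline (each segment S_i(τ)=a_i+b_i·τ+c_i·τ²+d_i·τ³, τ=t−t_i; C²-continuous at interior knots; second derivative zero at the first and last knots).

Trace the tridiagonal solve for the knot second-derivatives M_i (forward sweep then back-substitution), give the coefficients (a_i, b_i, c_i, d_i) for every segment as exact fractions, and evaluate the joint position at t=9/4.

  seg 0: a=1 b=-251/84 c=0 d=37/252
  seg 1: a=-4 b=41/42 c=37/28 d=-73/252
  seg 2: a=3 b=13/12 c=-9/7 d=149/756
  seg 3: a=0 b=-55/42 c=41/84 d=-41/756
S(9/4) = -1037/256

Δ: Δ0=-5/3, Δ1=7/3, Δ2=-1, Δ3=-1/3
row 1: diag=12, rhs=24; c'=1/4, d'=2
row 2: denom=12−3·1/4=45/4; d'=(-20−3·2)/(45/4)=-104/45
row 3: denom=12−3·4/15=56/5; d'=(4−3·-104/45)/(56/5)=41/42
back: M3=41/42
back: M2=-104/45−4/15·41/42=-18/7
back: M1=2−1/4·-18/7=37/14
M: M0=0, M1=37/14, M2=-18/7, M3=41/42, M4=0
seg 0: a=1, c=M0/2=0, d=(M1−M0)/(6·3)=37/252, b=Δ0−h0·(2M0+M1)/6=-251/84
seg 1: a=-4, c=M1/2=37/28, d=(M2−M1)/(6·3)=-73/252, b=Δ1−h1·(2M1+M2)/6=41/42
seg 2: a=3, c=M2/2=-9/7, d=(M3−M2)/(6·3)=149/756, b=Δ2−h2·(2M2+M3)/6=13/12
seg 3: a=0, c=M3/2=41/84, d=(M4−M3)/(6·3)=-41/756, b=Δ3−h3·(2M3+M4)/6=-55/42
t_q=9/4 → seg 0, τ=9/4; S=1+-251/84·τ+0·τ²+37/252·τ³=-1037/256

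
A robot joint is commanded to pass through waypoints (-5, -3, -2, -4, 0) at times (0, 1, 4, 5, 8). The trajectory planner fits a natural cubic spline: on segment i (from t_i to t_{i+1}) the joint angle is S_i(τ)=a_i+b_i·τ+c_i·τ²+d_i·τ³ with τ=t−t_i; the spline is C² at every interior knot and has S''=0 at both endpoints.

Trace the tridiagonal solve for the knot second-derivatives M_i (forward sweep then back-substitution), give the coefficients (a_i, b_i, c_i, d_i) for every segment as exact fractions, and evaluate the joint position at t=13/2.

Δ: Δ0=2, Δ1=1/3, Δ2=-2, Δ3=4/3
row 1: diag=8, rhs=-10; c'=3/8, d'=-5/4
row 2: denom=8−3·3/8=55/8; d'=(-14−3·-5/4)/(55/8)=-82/55
row 3: denom=8−1·8/55=432/55; d'=(20−1·-82/55)/(432/55)=197/72
back: M3=197/72
back: M2=-82/55−8/55·197/72=-17/9
back: M1=-5/4−3/8·-17/9=-13/24
M: M0=0, M1=-13/24, M2=-17/9, M3=197/72, M4=0
seg 0: a=-5, c=M0/2=0, d=(M1−M0)/(6·1)=-13/144, b=Δ0−h0·(2M0+M1)/6=301/144
seg 1: a=-3, c=M1/2=-13/48, d=(M2−M1)/(6·3)=-97/1296, b=Δ1−h1·(2M1+M2)/6=131/72
seg 2: a=-2, c=M2/2=-17/18, d=(M3−M2)/(6·1)=37/48, b=Δ2−h2·(2M2+M3)/6=-263/144
seg 3: a=-4, c=M3/2=197/144, d=(M4−M3)/(6·3)=-197/1296, b=Δ3−h3·(2M3+M4)/6=-101/72
t_q=13/2 → seg 3, τ=3/2; S=-4+-101/72·τ+197/144·τ²+-197/1296·τ³=-453/128

  seg 0: a=-5 b=301/144 c=0 d=-13/144
  seg 1: a=-3 b=131/72 c=-13/48 d=-97/1296
  seg 2: a=-2 b=-263/144 c=-17/18 d=37/48
  seg 3: a=-4 b=-101/72 c=197/144 d=-197/1296
S(13/2) = -453/128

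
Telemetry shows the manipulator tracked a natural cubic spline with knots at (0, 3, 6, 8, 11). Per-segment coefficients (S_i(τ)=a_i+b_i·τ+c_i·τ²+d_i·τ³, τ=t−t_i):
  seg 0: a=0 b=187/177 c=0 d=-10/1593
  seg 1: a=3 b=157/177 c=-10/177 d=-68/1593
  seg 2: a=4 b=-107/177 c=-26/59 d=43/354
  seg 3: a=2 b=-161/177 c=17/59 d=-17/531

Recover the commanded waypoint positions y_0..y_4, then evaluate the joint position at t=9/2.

y_0=0 y_1=3 y_2=4 y_3=2 y_4=1
S(9/2) = 479/118

y_0 = S_0(0) = a_0 = 0
y_1 = S_1(0) = a_1 = 3
y_2 = S_2(0) = a_2 = 4
y_3 = S_3(0) = a_3 = 2
y_4 = S_3(3) = 1
t_q=9/2 is in segment 1 (τ=3/2); S_1(τ)=479/118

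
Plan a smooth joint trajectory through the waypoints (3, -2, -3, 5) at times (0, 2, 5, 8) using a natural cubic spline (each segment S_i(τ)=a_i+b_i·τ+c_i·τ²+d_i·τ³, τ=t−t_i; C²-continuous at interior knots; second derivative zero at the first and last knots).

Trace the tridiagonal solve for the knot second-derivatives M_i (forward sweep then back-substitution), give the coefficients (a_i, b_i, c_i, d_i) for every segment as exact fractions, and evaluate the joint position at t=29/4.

Δ: Δ0=-5/2, Δ1=-1/3, Δ2=8/3
row 1: diag=10, rhs=13; c'=3/10, d'=13/10
row 2: denom=12−3·3/10=111/10; d'=(18−3·13/10)/(111/10)=47/37
back: M2=47/37
back: M1=13/10−3/10·47/37=34/37
M: M0=0, M1=34/37, M2=47/37, M3=0
seg 0: a=3, c=M0/2=0, d=(M1−M0)/(6·2)=17/222, b=Δ0−h0·(2M0+M1)/6=-623/222
seg 1: a=-2, c=M1/2=17/37, d=(M2−M1)/(6·3)=13/666, b=Δ1−h1·(2M1+M2)/6=-419/222
seg 2: a=-3, c=M2/2=47/74, d=(M3−M2)/(6·3)=-47/666, b=Δ2−h2·(2M2+M3)/6=155/111
t_q=29/4 → seg 2, τ=9/4; S=-3+155/111·τ+47/74·τ²+-47/666·τ³=12093/4736

  seg 0: a=3 b=-623/222 c=0 d=17/222
  seg 1: a=-2 b=-419/222 c=17/37 d=13/666
  seg 2: a=-3 b=155/111 c=47/74 d=-47/666
S(29/4) = 12093/4736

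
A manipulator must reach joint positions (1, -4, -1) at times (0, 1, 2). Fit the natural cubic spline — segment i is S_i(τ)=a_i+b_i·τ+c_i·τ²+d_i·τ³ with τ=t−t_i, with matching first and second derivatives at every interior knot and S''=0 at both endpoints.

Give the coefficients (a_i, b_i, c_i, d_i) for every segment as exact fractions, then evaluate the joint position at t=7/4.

  seg 0: a=1 b=-7 c=0 d=2
  seg 1: a=-4 b=-1 c=6 d=-2
S(7/4) = -71/32

Δ: Δ0=-5, Δ1=3
row 1: diag=4, rhs=48; c'=1/4, d'=12
back: M1=12
M: M0=0, M1=12, M2=0
seg 0: a=1, c=M0/2=0, d=(M1−M0)/(6·1)=2, b=Δ0−h0·(2M0+M1)/6=-7
seg 1: a=-4, c=M1/2=6, d=(M2−M1)/(6·1)=-2, b=Δ1−h1·(2M1+M2)/6=-1
t_q=7/4 → seg 1, τ=3/4; S=-4+-1·τ+6·τ²+-2·τ³=-71/32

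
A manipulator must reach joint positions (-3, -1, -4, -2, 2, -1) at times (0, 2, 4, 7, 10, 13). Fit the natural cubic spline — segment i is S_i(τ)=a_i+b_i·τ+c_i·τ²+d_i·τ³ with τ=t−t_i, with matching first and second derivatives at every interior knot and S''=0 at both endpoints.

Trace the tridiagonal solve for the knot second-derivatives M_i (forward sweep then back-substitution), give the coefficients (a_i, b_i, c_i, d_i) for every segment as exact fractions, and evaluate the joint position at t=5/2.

  seg 0: a=-3 b=461/261 c=0 d=-50/261
  seg 1: a=-1 b=-139/261 c=-100/87 d=695/2088
  seg 2: a=-4 b=-593/522 c=295/348 d=-773/9396
  seg 3: a=-2 b=1805/1044 c=28/261 d=-749/9396
  seg 4: a=2 b=115/522 c=-637/1044 d=637/9396
S(5/2) = -8419/5568

Δ: Δ0=1, Δ1=-3/2, Δ2=2/3, Δ3=4/3, Δ4=-1
row 1: diag=8, rhs=-15; c'=1/4, d'=-15/8
row 2: denom=10−2·1/4=19/2; d'=(13−2·-15/8)/(19/2)=67/38
row 3: denom=12−3·6/19=210/19; d'=(4−3·67/38)/(210/19)=-7/60
row 4: denom=12−3·19/70=783/70; d'=(-14−3·-7/60)/(783/70)=-637/522
back: M4=-637/522
back: M3=-7/60−19/70·-637/522=56/261
back: M2=67/38−6/19·56/261=295/174
back: M1=-15/8−1/4·295/174=-200/87
M: M0=0, M1=-200/87, M2=295/174, M3=56/261, M4=-637/522, M5=0
seg 0: a=-3, c=M0/2=0, d=(M1−M0)/(6·2)=-50/261, b=Δ0−h0·(2M0+M1)/6=461/261
seg 1: a=-1, c=M1/2=-100/87, d=(M2−M1)/(6·2)=695/2088, b=Δ1−h1·(2M1+M2)/6=-139/261
seg 2: a=-4, c=M2/2=295/348, d=(M3−M2)/(6·3)=-773/9396, b=Δ2−h2·(2M2+M3)/6=-593/522
seg 3: a=-2, c=M3/2=28/261, d=(M4−M3)/(6·3)=-749/9396, b=Δ3−h3·(2M3+M4)/6=1805/1044
seg 4: a=2, c=M4/2=-637/1044, d=(M5−M4)/(6·3)=637/9396, b=Δ4−h4·(2M4+M5)/6=115/522
t_q=5/2 → seg 1, τ=1/2; S=-1+-139/261·τ+-100/87·τ²+695/2088·τ³=-8419/5568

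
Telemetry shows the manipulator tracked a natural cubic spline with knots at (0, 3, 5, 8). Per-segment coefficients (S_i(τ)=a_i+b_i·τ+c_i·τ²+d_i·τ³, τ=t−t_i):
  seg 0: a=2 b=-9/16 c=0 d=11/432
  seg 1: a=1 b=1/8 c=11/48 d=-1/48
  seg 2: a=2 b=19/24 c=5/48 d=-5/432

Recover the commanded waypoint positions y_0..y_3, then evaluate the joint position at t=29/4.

y_0 = S_0(0) = a_0 = 2
y_1 = S_1(0) = a_1 = 1
y_2 = S_2(0) = a_2 = 2
y_3 = S_2(3) = 5
t_q=29/4 is in segment 2 (τ=9/4); S_2(τ)=4277/1024

y_0=2 y_1=1 y_2=2 y_3=5
S(29/4) = 4277/1024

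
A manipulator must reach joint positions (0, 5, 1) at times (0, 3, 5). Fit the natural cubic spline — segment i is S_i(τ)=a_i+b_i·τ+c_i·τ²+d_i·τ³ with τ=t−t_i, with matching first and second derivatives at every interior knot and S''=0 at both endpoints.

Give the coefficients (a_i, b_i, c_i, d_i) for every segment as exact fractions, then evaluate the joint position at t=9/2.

  seg 0: a=0 b=83/30 c=0 d=-11/90
  seg 1: a=5 b=-8/15 c=-11/10 d=11/60
S(9/2) = 75/32

Δ: Δ0=5/3, Δ1=-2
row 1: diag=10, rhs=-22; c'=1/5, d'=-11/5
back: M1=-11/5
M: M0=0, M1=-11/5, M2=0
seg 0: a=0, c=M0/2=0, d=(M1−M0)/(6·3)=-11/90, b=Δ0−h0·(2M0+M1)/6=83/30
seg 1: a=5, c=M1/2=-11/10, d=(M2−M1)/(6·2)=11/60, b=Δ1−h1·(2M1+M2)/6=-8/15
t_q=9/2 → seg 1, τ=3/2; S=5+-8/15·τ+-11/10·τ²+11/60·τ³=75/32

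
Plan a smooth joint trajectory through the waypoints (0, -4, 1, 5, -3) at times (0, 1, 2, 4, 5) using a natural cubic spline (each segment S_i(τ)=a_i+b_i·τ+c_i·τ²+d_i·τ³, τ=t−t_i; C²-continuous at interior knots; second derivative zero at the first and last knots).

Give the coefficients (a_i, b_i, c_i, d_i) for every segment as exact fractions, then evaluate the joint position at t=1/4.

  seg 0: a=0 b=-387/61 c=0 d=143/61
  seg 1: a=-4 b=42/61 c=429/61 d=-166/61
  seg 2: a=1 b=402/61 c=-69/61 d=-71/122
  seg 3: a=5 b=-300/61 c=-282/61 d=94/61
S(1/4) = -6049/3904

Δ: Δ0=-4, Δ1=5, Δ2=2, Δ3=-8
row 1: diag=4, rhs=54; c'=1/4, d'=27/2
row 2: denom=6−1·1/4=23/4; d'=(-18−1·27/2)/(23/4)=-126/23
row 3: denom=6−2·8/23=122/23; d'=(-60−2·-126/23)/(122/23)=-564/61
back: M3=-564/61
back: M2=-126/23−8/23·-564/61=-138/61
back: M1=27/2−1/4·-138/61=858/61
M: M0=0, M1=858/61, M2=-138/61, M3=-564/61, M4=0
seg 0: a=0, c=M0/2=0, d=(M1−M0)/(6·1)=143/61, b=Δ0−h0·(2M0+M1)/6=-387/61
seg 1: a=-4, c=M1/2=429/61, d=(M2−M1)/(6·1)=-166/61, b=Δ1−h1·(2M1+M2)/6=42/61
seg 2: a=1, c=M2/2=-69/61, d=(M3−M2)/(6·2)=-71/122, b=Δ2−h2·(2M2+M3)/6=402/61
seg 3: a=5, c=M3/2=-282/61, d=(M4−M3)/(6·1)=94/61, b=Δ3−h3·(2M3+M4)/6=-300/61
t_q=1/4 → seg 0, τ=1/4; S=0+-387/61·τ+0·τ²+143/61·τ³=-6049/3904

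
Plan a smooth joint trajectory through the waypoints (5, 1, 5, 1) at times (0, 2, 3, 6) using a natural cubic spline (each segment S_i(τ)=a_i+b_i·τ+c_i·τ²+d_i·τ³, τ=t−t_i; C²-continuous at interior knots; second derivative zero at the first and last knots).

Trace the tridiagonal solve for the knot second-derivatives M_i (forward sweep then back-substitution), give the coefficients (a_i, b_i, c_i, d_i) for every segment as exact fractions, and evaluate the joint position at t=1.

  seg 0: a=5 b=-602/141 c=0 d=80/141
  seg 1: a=1 b=358/141 c=160/47 d=-274/141
  seg 2: a=5 b=496/141 c=-114/47 d=38/141
S(1) = 61/47

Δ: Δ0=-2, Δ1=4, Δ2=-4/3
row 1: diag=6, rhs=36; c'=1/6, d'=6
row 2: denom=8−1·1/6=47/6; d'=(-32−1·6)/(47/6)=-228/47
back: M2=-228/47
back: M1=6−1/6·-228/47=320/47
M: M0=0, M1=320/47, M2=-228/47, M3=0
seg 0: a=5, c=M0/2=0, d=(M1−M0)/(6·2)=80/141, b=Δ0−h0·(2M0+M1)/6=-602/141
seg 1: a=1, c=M1/2=160/47, d=(M2−M1)/(6·1)=-274/141, b=Δ1−h1·(2M1+M2)/6=358/141
seg 2: a=5, c=M2/2=-114/47, d=(M3−M2)/(6·3)=38/141, b=Δ2−h2·(2M2+M3)/6=496/141
t_q=1 → seg 0, τ=1; S=5+-602/141·τ+0·τ²+80/141·τ³=61/47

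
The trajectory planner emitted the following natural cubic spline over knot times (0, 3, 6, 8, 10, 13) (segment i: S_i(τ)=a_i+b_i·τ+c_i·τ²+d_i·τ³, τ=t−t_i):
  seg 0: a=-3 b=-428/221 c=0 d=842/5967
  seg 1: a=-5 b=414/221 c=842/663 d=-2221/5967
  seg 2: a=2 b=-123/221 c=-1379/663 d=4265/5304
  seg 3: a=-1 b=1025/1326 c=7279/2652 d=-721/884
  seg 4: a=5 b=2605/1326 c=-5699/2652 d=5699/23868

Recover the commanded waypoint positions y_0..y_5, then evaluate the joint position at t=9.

y_0 = S_0(0) = a_0 = -3
y_1 = S_1(0) = a_1 = -5
y_2 = S_2(0) = a_2 = 2
y_3 = S_3(0) = a_3 = -1
y_4 = S_4(0) = a_4 = 5
y_5 = S_4(3) = -2
t_q=9 is in segment 3 (τ=1); S_3(τ)=2257/1326

y_0=-3 y_1=-5 y_2=2 y_3=-1 y_4=5 y_5=-2
S(9) = 2257/1326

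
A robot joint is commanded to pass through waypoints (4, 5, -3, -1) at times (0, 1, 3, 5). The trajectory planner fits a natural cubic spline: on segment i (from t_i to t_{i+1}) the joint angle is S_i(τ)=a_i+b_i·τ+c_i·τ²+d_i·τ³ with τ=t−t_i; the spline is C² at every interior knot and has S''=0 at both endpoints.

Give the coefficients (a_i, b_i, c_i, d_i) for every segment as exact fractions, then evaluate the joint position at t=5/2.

Δ: Δ0=1, Δ1=-4, Δ2=1
row 1: diag=6, rhs=-30; c'=1/3, d'=-5
row 2: denom=8−2·1/3=22/3; d'=(30−2·-5)/(22/3)=60/11
back: M2=60/11
back: M1=-5−1/3·60/11=-75/11
M: M0=0, M1=-75/11, M2=60/11, M3=0
seg 0: a=4, c=M0/2=0, d=(M1−M0)/(6·1)=-25/22, b=Δ0−h0·(2M0+M1)/6=47/22
seg 1: a=5, c=M1/2=-75/22, d=(M2−M1)/(6·2)=45/44, b=Δ1−h1·(2M1+M2)/6=-14/11
seg 2: a=-3, c=M2/2=30/11, d=(M3−M2)/(6·2)=-5/11, b=Δ2−h2·(2M2+M3)/6=-29/11
t_q=5/2 → seg 1, τ=3/2; S=5+-14/11·τ+-75/22·τ²+45/44·τ³=-397/352

  seg 0: a=4 b=47/22 c=0 d=-25/22
  seg 1: a=5 b=-14/11 c=-75/22 d=45/44
  seg 2: a=-3 b=-29/11 c=30/11 d=-5/11
S(5/2) = -397/352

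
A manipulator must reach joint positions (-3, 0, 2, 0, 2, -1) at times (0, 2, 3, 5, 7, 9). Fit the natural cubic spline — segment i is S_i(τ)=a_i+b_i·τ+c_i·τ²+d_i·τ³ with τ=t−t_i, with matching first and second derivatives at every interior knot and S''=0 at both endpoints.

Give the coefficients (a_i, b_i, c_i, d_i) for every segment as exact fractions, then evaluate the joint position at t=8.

  seg 0: a=-3 b=1045/954 c=0 d=193/1908
  seg 1: a=0 b=2203/954 c=193/318 d=-437/477
  seg 2: a=2 b=739/954 c=-227/106 d=2393/3816
  seg 3: a=0 b=-127/477 c=1031/636 d=-1885/3816
  seg 4: a=2 b=277/954 c=-427/318 d=427/1908
S(8) = 745/636

Δ: Δ0=3/2, Δ1=2, Δ2=-1, Δ3=1, Δ4=-3/2
row 1: diag=6, rhs=3; c'=1/6, d'=1/2
row 2: denom=6−1·1/6=35/6; d'=(-18−1·1/2)/(35/6)=-111/35
row 3: denom=8−2·12/35=256/35; d'=(12−2·-111/35)/(256/35)=321/128
row 4: denom=8−2·35/128=477/64; d'=(-15−2·321/128)/(477/64)=-427/159
back: M4=-427/159
back: M3=321/128−35/128·-427/159=1031/318
back: M2=-111/35−12/35·1031/318=-227/53
back: M1=1/2−1/6·-227/53=193/159
M: M0=0, M1=193/159, M2=-227/53, M3=1031/318, M4=-427/159, M5=0
seg 0: a=-3, c=M0/2=0, d=(M1−M0)/(6·2)=193/1908, b=Δ0−h0·(2M0+M1)/6=1045/954
seg 1: a=0, c=M1/2=193/318, d=(M2−M1)/(6·1)=-437/477, b=Δ1−h1·(2M1+M2)/6=2203/954
seg 2: a=2, c=M2/2=-227/106, d=(M3−M2)/(6·2)=2393/3816, b=Δ2−h2·(2M2+M3)/6=739/954
seg 3: a=0, c=M3/2=1031/636, d=(M4−M3)/(6·2)=-1885/3816, b=Δ3−h3·(2M3+M4)/6=-127/477
seg 4: a=2, c=M4/2=-427/318, d=(M5−M4)/(6·2)=427/1908, b=Δ4−h4·(2M4+M5)/6=277/954
t_q=8 → seg 4, τ=1; S=2+277/954·τ+-427/318·τ²+427/1908·τ³=745/636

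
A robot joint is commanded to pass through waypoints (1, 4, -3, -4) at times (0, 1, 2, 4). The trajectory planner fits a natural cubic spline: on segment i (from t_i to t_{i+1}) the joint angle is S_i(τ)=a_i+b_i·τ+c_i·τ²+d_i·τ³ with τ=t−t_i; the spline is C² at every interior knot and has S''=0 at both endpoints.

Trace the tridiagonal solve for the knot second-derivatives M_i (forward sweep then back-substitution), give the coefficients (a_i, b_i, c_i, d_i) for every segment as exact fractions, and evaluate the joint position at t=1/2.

Δ: Δ0=3, Δ1=-7, Δ2=-1/2
row 1: diag=4, rhs=-60; c'=1/4, d'=-15
row 2: denom=6−1·1/4=23/4; d'=(39−1·-15)/(23/4)=216/23
back: M2=216/23
back: M1=-15−1/4·216/23=-399/23
M: M0=0, M1=-399/23, M2=216/23, M3=0
seg 0: a=1, c=M0/2=0, d=(M1−M0)/(6·1)=-133/46, b=Δ0−h0·(2M0+M1)/6=271/46
seg 1: a=4, c=M1/2=-399/46, d=(M2−M1)/(6·1)=205/46, b=Δ1−h1·(2M1+M2)/6=-64/23
seg 2: a=-3, c=M2/2=108/23, d=(M3−M2)/(6·2)=-18/23, b=Δ2−h2·(2M2+M3)/6=-311/46
t_q=1/2 → seg 0, τ=1/2; S=1+271/46·τ+0·τ²+-133/46·τ³=1319/368

  seg 0: a=1 b=271/46 c=0 d=-133/46
  seg 1: a=4 b=-64/23 c=-399/46 d=205/46
  seg 2: a=-3 b=-311/46 c=108/23 d=-18/23
S(1/2) = 1319/368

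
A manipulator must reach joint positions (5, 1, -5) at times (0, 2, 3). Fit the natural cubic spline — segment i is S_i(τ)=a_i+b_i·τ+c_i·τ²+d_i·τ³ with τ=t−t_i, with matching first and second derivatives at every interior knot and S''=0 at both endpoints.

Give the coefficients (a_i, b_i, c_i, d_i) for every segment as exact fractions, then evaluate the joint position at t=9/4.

  seg 0: a=5 b=-2/3 c=0 d=-1/3
  seg 1: a=1 b=-14/3 c=-2 d=2/3
S(9/4) = -9/32

Δ: Δ0=-2, Δ1=-6
row 1: diag=6, rhs=-24; c'=1/6, d'=-4
back: M1=-4
M: M0=0, M1=-4, M2=0
seg 0: a=5, c=M0/2=0, d=(M1−M0)/(6·2)=-1/3, b=Δ0−h0·(2M0+M1)/6=-2/3
seg 1: a=1, c=M1/2=-2, d=(M2−M1)/(6·1)=2/3, b=Δ1−h1·(2M1+M2)/6=-14/3
t_q=9/4 → seg 1, τ=1/4; S=1+-14/3·τ+-2·τ²+2/3·τ³=-9/32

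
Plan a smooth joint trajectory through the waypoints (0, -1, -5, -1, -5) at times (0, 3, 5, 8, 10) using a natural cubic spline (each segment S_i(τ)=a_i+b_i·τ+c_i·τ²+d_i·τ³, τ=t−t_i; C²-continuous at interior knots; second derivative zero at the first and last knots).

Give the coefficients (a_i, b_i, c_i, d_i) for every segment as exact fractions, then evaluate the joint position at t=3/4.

  seg 0: a=0 b=85/174 c=0 d=-143/1566
  seg 1: a=-1 b=-172/87 c=-143/174 d=47/116
  seg 2: a=-5 b=-35/87 c=140/87 d=-269/783
  seg 3: a=-1 b=-2/87 c=-43/29 d=43/174
S(3/4) = 1217/3712

Δ: Δ0=-1/3, Δ1=-2, Δ2=4/3, Δ3=-2
row 1: diag=10, rhs=-10; c'=1/5, d'=-1
row 2: denom=10−2·1/5=48/5; d'=(20−2·-1)/(48/5)=55/24
row 3: denom=10−3·5/16=145/16; d'=(-20−3·55/24)/(145/16)=-86/29
back: M3=-86/29
back: M2=55/24−5/16·-86/29=280/87
back: M1=-1−1/5·280/87=-143/87
M: M0=0, M1=-143/87, M2=280/87, M3=-86/29, M4=0
seg 0: a=0, c=M0/2=0, d=(M1−M0)/(6·3)=-143/1566, b=Δ0−h0·(2M0+M1)/6=85/174
seg 1: a=-1, c=M1/2=-143/174, d=(M2−M1)/(6·2)=47/116, b=Δ1−h1·(2M1+M2)/6=-172/87
seg 2: a=-5, c=M2/2=140/87, d=(M3−M2)/(6·3)=-269/783, b=Δ2−h2·(2M2+M3)/6=-35/87
seg 3: a=-1, c=M3/2=-43/29, d=(M4−M3)/(6·2)=43/174, b=Δ3−h3·(2M3+M4)/6=-2/87
t_q=3/4 → seg 0, τ=3/4; S=0+85/174·τ+0·τ²+-143/1566·τ³=1217/3712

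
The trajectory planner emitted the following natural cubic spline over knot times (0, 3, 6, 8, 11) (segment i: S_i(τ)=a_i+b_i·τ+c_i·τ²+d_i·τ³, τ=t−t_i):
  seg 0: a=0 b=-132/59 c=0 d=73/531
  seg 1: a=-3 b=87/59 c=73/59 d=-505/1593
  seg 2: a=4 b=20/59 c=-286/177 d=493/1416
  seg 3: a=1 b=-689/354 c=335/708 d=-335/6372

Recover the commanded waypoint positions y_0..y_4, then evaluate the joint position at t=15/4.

y_0=0 y_1=-3 y_2=4 y_3=1 y_4=-2
S(15/4) = -5029/3776

y_0 = S_0(0) = a_0 = 0
y_1 = S_1(0) = a_1 = -3
y_2 = S_2(0) = a_2 = 4
y_3 = S_3(0) = a_3 = 1
y_4 = S_3(3) = -2
t_q=15/4 is in segment 1 (τ=3/4); S_1(τ)=-5029/3776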